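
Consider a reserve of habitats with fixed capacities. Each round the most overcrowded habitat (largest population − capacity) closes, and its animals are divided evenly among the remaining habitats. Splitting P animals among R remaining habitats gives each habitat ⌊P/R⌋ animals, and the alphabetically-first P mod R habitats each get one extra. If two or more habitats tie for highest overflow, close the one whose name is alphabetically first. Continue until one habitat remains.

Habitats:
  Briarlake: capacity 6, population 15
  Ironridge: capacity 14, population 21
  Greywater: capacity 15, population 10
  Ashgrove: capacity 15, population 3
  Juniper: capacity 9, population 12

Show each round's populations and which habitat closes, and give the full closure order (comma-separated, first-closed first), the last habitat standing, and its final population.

Round 1: Ashgrove=3 Briarlake=15 Greywater=10 Ironridge=21 Juniper=12 → close Briarlake (overflow 9)
  15÷4 = 3 each, +1 to first 3
Round 2: Ashgrove=7 Greywater=14 Ironridge=25 Juniper=15 → close Ironridge (overflow 11)
  25÷3 = 8 each, +1 to first 1
Round 3: Ashgrove=16 Greywater=22 Juniper=23 → close Juniper (overflow 14)
  23÷2 = 11 each, +1 to first 1
Round 4: Ashgrove=28 Greywater=33 → close Greywater (overflow 18)
  33÷1 = 33 each, +1 to first 0

Closure order: Briarlake, Ironridge, Juniper, Greywater
Last habitat: Ashgrove with 61 animals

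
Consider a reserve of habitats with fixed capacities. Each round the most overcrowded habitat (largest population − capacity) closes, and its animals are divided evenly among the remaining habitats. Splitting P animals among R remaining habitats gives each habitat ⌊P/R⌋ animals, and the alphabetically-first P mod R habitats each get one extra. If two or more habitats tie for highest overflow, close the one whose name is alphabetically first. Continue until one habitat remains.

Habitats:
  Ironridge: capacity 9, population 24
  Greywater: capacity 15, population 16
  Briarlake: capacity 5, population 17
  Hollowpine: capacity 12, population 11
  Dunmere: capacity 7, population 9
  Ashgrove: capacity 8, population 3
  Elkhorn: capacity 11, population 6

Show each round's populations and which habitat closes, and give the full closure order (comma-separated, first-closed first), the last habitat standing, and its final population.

Round 1: Ashgrove=3 Briarlake=17 Dunmere=9 Elkhorn=6 Greywater=16 Hollowpine=11 Ironridge=24 → close Ironridge (overflow 15)
  24÷6 = 4 each, +1 to first 0
Round 2: Ashgrove=7 Briarlake=21 Dunmere=13 Elkhorn=10 Greywater=20 Hollowpine=15 → close Briarlake (overflow 16)
  21÷5 = 4 each, +1 to first 1
Round 3: Ashgrove=12 Dunmere=17 Elkhorn=14 Greywater=24 Hollowpine=19 → close Dunmere (overflow 10)
  17÷4 = 4 each, +1 to first 1
Round 4: Ashgrove=17 Elkhorn=18 Greywater=28 Hollowpine=23 → close Greywater (overflow 13)
  28÷3 = 9 each, +1 to first 1
Round 5: Ashgrove=27 Elkhorn=27 Hollowpine=32 → close Hollowpine (overflow 20)
  32÷2 = 16 each, +1 to first 0
Round 6: Ashgrove=43 Elkhorn=43 → close Ashgrove (overflow 35)
  43÷1 = 43 each, +1 to first 0

Closure order: Ironridge, Briarlake, Dunmere, Greywater, Hollowpine, Ashgrove
Last habitat: Elkhorn with 86 animals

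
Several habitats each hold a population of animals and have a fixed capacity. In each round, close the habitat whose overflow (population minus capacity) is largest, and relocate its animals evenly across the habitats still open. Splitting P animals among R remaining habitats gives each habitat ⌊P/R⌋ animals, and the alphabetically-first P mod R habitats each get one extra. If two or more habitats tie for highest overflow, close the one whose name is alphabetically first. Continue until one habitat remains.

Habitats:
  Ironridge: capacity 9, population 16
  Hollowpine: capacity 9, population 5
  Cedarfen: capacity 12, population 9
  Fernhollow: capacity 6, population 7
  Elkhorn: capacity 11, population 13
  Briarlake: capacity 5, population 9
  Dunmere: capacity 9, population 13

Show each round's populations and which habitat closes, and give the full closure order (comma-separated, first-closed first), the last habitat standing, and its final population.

Closure order: Ironridge, Briarlake, Dunmere, Elkhorn, Fernhollow, Cedarfen
Last habitat: Hollowpine with 72 animals

Round 1: Briarlake=9 Cedarfen=9 Dunmere=13 Elkhorn=13 Fernhollow=7 Hollowpine=5 Ironridge=16 → close Ironridge (overflow 7)
  16÷6 = 2 each, +1 to first 4
Round 2: Briarlake=12 Cedarfen=12 Dunmere=16 Elkhorn=16 Fernhollow=9 Hollowpine=7 → close Briarlake (overflow 7)
  12÷5 = 2 each, +1 to first 2
Round 3: Cedarfen=15 Dunmere=19 Elkhorn=18 Fernhollow=11 Hollowpine=9 → close Dunmere (overflow 10)
  19÷4 = 4 each, +1 to first 3
Round 4: Cedarfen=20 Elkhorn=23 Fernhollow=16 Hollowpine=13 → close Elkhorn (overflow 12)
  23÷3 = 7 each, +1 to first 2
Round 5: Cedarfen=28 Fernhollow=24 Hollowpine=20 → close Fernhollow (overflow 18)
  24÷2 = 12 each, +1 to first 0
Round 6: Cedarfen=40 Hollowpine=32 → close Cedarfen (overflow 28)
  40÷1 = 40 each, +1 to first 0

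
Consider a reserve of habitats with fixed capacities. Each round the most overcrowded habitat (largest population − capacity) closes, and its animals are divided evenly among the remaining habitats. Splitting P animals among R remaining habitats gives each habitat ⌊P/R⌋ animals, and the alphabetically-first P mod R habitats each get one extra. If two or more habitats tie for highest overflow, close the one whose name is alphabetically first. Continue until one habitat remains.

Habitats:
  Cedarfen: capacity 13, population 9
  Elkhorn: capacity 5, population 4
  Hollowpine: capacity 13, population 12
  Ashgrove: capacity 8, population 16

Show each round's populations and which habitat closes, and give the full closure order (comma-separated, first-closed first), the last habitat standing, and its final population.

Closure order: Ashgrove, Elkhorn, Hollowpine
Last habitat: Cedarfen with 41 animals

Round 1: Ashgrove=16 Cedarfen=9 Elkhorn=4 Hollowpine=12 → close Ashgrove (overflow 8)
  16÷3 = 5 each, +1 to first 1
Round 2: Cedarfen=15 Elkhorn=9 Hollowpine=17 → close Elkhorn (overflow 4)
  9÷2 = 4 each, +1 to first 1
Round 3: Cedarfen=20 Hollowpine=21 → close Hollowpine (overflow 8)
  21÷1 = 21 each, +1 to first 0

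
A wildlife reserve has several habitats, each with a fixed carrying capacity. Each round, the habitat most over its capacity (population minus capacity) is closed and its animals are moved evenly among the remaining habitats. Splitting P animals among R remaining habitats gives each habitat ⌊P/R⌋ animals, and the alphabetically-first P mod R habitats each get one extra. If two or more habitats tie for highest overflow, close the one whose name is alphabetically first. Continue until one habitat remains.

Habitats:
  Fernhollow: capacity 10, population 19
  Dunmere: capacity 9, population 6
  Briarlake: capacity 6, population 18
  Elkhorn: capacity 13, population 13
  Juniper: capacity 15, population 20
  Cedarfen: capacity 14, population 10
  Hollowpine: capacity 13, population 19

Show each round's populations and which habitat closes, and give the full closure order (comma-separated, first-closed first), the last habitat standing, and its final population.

Closure order: Briarlake, Fernhollow, Hollowpine, Juniper, Elkhorn, Cedarfen
Last habitat: Dunmere with 105 animals

Round 1: Briarlake=18 Cedarfen=10 Dunmere=6 Elkhorn=13 Fernhollow=19 Hollowpine=19 Juniper=20 → close Briarlake (overflow 12)
  18÷6 = 3 each, +1 to first 0
Round 2: Cedarfen=13 Dunmere=9 Elkhorn=16 Fernhollow=22 Hollowpine=22 Juniper=23 → close Fernhollow (overflow 12)
  22÷5 = 4 each, +1 to first 2
Round 3: Cedarfen=18 Dunmere=14 Elkhorn=20 Hollowpine=26 Juniper=27 → close Hollowpine (overflow 13)
  26÷4 = 6 each, +1 to first 2
Round 4: Cedarfen=25 Dunmere=21 Elkhorn=26 Juniper=33 → close Juniper (overflow 18)
  33÷3 = 11 each, +1 to first 0
Round 5: Cedarfen=36 Dunmere=32 Elkhorn=37 → close Elkhorn (overflow 24)
  37÷2 = 18 each, +1 to first 1
Round 6: Cedarfen=55 Dunmere=50 → close Cedarfen (overflow 41)
  55÷1 = 55 each, +1 to first 0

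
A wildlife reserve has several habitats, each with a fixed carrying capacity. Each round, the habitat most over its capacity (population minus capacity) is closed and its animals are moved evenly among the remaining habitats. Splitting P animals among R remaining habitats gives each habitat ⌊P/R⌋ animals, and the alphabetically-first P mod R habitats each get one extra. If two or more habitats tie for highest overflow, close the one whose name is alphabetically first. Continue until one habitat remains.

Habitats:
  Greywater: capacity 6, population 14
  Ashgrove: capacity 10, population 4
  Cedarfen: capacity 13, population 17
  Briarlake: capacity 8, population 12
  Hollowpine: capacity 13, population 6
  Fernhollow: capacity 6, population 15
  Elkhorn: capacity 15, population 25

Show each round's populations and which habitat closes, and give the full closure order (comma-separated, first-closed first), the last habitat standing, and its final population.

Closure order: Elkhorn, Fernhollow, Greywater, Briarlake, Cedarfen, Ashgrove
Last habitat: Hollowpine with 93 animals

Round 1: Ashgrove=4 Briarlake=12 Cedarfen=17 Elkhorn=25 Fernhollow=15 Greywater=14 Hollowpine=6 → close Elkhorn (overflow 10)
  25÷6 = 4 each, +1 to first 1
Round 2: Ashgrove=9 Briarlake=16 Cedarfen=21 Fernhollow=19 Greywater=18 Hollowpine=10 → close Fernhollow (overflow 13)
  19÷5 = 3 each, +1 to first 4
Round 3: Ashgrove=13 Briarlake=20 Cedarfen=25 Greywater=22 Hollowpine=13 → close Greywater (overflow 16)
  22÷4 = 5 each, +1 to first 2
Round 4: Ashgrove=19 Briarlake=26 Cedarfen=30 Hollowpine=18 → close Briarlake (overflow 18)
  26÷3 = 8 each, +1 to first 2
Round 5: Ashgrove=28 Cedarfen=39 Hollowpine=26 → close Cedarfen (overflow 26)
  39÷2 = 19 each, +1 to first 1
Round 6: Ashgrove=48 Hollowpine=45 → close Ashgrove (overflow 38)
  48÷1 = 48 each, +1 to first 0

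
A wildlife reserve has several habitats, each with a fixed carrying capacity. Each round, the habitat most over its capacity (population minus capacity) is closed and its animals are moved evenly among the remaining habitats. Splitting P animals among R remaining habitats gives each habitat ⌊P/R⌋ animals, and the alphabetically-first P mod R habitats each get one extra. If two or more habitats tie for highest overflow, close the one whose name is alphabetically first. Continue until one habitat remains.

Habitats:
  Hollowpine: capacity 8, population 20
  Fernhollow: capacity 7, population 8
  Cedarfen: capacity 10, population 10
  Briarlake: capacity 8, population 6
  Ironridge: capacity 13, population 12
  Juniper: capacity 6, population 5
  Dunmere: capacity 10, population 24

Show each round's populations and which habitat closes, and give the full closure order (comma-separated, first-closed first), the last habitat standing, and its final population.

Closure order: Dunmere, Hollowpine, Fernhollow, Cedarfen, Briarlake, Ironridge
Last habitat: Juniper with 85 animals

Round 1: Briarlake=6 Cedarfen=10 Dunmere=24 Fernhollow=8 Hollowpine=20 Ironridge=12 Juniper=5 → close Dunmere (overflow 14)
  24÷6 = 4 each, +1 to first 0
Round 2: Briarlake=10 Cedarfen=14 Fernhollow=12 Hollowpine=24 Ironridge=16 Juniper=9 → close Hollowpine (overflow 16)
  24÷5 = 4 each, +1 to first 4
Round 3: Briarlake=15 Cedarfen=19 Fernhollow=17 Ironridge=21 Juniper=13 → close Fernhollow (overflow 10)
  17÷4 = 4 each, +1 to first 1
Round 4: Briarlake=20 Cedarfen=23 Ironridge=25 Juniper=17 → close Cedarfen (overflow 13)
  23÷3 = 7 each, +1 to first 2
Round 5: Briarlake=28 Ironridge=33 Juniper=24 → close Briarlake (overflow 20)
  28÷2 = 14 each, +1 to first 0
Round 6: Ironridge=47 Juniper=38 → close Ironridge (overflow 34)
  47÷1 = 47 each, +1 to first 0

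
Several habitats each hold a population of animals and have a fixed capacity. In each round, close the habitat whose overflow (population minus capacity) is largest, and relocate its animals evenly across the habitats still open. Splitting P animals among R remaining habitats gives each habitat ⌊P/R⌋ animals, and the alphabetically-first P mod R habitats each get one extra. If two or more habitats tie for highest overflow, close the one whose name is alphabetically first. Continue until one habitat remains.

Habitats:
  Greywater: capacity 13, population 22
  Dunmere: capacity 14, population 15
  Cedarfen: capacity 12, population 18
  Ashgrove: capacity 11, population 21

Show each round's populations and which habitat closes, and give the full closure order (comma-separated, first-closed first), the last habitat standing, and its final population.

Round 1: Ashgrove=21 Cedarfen=18 Dunmere=15 Greywater=22 → close Ashgrove (overflow 10)
  21÷3 = 7 each, +1 to first 0
Round 2: Cedarfen=25 Dunmere=22 Greywater=29 → close Greywater (overflow 16)
  29÷2 = 14 each, +1 to first 1
Round 3: Cedarfen=40 Dunmere=36 → close Cedarfen (overflow 28)
  40÷1 = 40 each, +1 to first 0

Closure order: Ashgrove, Greywater, Cedarfen
Last habitat: Dunmere with 76 animals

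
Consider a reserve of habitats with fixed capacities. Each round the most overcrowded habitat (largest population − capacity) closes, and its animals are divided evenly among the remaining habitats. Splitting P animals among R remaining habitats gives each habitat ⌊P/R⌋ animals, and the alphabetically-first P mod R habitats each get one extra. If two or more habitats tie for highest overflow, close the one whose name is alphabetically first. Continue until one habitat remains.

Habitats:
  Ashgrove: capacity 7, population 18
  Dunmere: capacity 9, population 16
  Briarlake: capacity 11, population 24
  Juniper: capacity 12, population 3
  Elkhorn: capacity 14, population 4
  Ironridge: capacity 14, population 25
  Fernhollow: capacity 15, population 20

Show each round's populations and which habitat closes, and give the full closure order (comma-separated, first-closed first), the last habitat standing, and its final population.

Round 1: Ashgrove=18 Briarlake=24 Dunmere=16 Elkhorn=4 Fernhollow=20 Ironridge=25 Juniper=3 → close Briarlake (overflow 13)
  24÷6 = 4 each, +1 to first 0
Round 2: Ashgrove=22 Dunmere=20 Elkhorn=8 Fernhollow=24 Ironridge=29 Juniper=7 → close Ashgrove (overflow 15)
  22÷5 = 4 each, +1 to first 2
Round 3: Dunmere=25 Elkhorn=13 Fernhollow=28 Ironridge=33 Juniper=11 → close Ironridge (overflow 19)
  33÷4 = 8 each, +1 to first 1
Round 4: Dunmere=34 Elkhorn=21 Fernhollow=36 Juniper=19 → close Dunmere (overflow 25)
  34÷3 = 11 each, +1 to first 1
Round 5: Elkhorn=33 Fernhollow=47 Juniper=30 → close Fernhollow (overflow 32)
  47÷2 = 23 each, +1 to first 1
Round 6: Elkhorn=57 Juniper=53 → close Elkhorn (overflow 43)
  57÷1 = 57 each, +1 to first 0

Closure order: Briarlake, Ashgrove, Ironridge, Dunmere, Fernhollow, Elkhorn
Last habitat: Juniper with 110 animals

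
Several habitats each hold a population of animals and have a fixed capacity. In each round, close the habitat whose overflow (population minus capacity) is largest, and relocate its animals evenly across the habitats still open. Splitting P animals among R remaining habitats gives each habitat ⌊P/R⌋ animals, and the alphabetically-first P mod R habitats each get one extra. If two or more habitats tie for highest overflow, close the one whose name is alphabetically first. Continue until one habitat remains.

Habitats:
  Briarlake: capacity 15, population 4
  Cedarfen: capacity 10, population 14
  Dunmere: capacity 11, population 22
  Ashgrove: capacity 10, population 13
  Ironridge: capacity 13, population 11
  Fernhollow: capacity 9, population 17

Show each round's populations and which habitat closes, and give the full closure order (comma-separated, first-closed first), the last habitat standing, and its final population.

Closure order: Dunmere, Fernhollow, Ashgrove, Cedarfen, Ironridge
Last habitat: Briarlake with 81 animals

Round 1: Ashgrove=13 Briarlake=4 Cedarfen=14 Dunmere=22 Fernhollow=17 Ironridge=11 → close Dunmere (overflow 11)
  22÷5 = 4 each, +1 to first 2
Round 2: Ashgrove=18 Briarlake=9 Cedarfen=18 Fernhollow=21 Ironridge=15 → close Fernhollow (overflow 12)
  21÷4 = 5 each, +1 to first 1
Round 3: Ashgrove=24 Briarlake=14 Cedarfen=23 Ironridge=20 → close Ashgrove (overflow 14)
  24÷3 = 8 each, +1 to first 0
Round 4: Briarlake=22 Cedarfen=31 Ironridge=28 → close Cedarfen (overflow 21)
  31÷2 = 15 each, +1 to first 1
Round 5: Briarlake=38 Ironridge=43 → close Ironridge (overflow 30)
  43÷1 = 43 each, +1 to first 0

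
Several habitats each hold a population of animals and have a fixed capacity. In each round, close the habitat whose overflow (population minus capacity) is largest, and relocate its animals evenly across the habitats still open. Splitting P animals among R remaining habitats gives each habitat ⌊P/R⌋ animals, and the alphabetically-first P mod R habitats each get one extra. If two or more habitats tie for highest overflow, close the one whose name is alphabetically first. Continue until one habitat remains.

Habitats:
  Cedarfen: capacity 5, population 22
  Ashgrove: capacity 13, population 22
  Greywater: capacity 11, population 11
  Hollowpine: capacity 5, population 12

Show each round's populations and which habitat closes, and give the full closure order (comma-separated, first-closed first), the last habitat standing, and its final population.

Closure order: Cedarfen, Ashgrove, Hollowpine
Last habitat: Greywater with 67 animals

Round 1: Ashgrove=22 Cedarfen=22 Greywater=11 Hollowpine=12 → close Cedarfen (overflow 17)
  22÷3 = 7 each, +1 to first 1
Round 2: Ashgrove=30 Greywater=18 Hollowpine=19 → close Ashgrove (overflow 17)
  30÷2 = 15 each, +1 to first 0
Round 3: Greywater=33 Hollowpine=34 → close Hollowpine (overflow 29)
  34÷1 = 34 each, +1 to first 0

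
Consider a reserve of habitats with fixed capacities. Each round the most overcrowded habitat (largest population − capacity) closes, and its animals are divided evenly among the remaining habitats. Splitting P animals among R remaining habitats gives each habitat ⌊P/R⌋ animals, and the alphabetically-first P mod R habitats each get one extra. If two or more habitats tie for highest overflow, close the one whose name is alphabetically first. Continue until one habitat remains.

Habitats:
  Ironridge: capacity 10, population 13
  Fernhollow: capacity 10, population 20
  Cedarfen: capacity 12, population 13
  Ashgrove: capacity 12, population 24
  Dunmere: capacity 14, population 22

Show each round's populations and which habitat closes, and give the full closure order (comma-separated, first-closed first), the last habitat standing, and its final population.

Round 1: Ashgrove=24 Cedarfen=13 Dunmere=22 Fernhollow=20 Ironridge=13 → close Ashgrove (overflow 12)
  24÷4 = 6 each, +1 to first 0
Round 2: Cedarfen=19 Dunmere=28 Fernhollow=26 Ironridge=19 → close Fernhollow (overflow 16)
  26÷3 = 8 each, +1 to first 2
Round 3: Cedarfen=28 Dunmere=37 Ironridge=27 → close Dunmere (overflow 23)
  37÷2 = 18 each, +1 to first 1
Round 4: Cedarfen=47 Ironridge=45 → close Cedarfen (overflow 35)
  47÷1 = 47 each, +1 to first 0

Closure order: Ashgrove, Fernhollow, Dunmere, Cedarfen
Last habitat: Ironridge with 92 animals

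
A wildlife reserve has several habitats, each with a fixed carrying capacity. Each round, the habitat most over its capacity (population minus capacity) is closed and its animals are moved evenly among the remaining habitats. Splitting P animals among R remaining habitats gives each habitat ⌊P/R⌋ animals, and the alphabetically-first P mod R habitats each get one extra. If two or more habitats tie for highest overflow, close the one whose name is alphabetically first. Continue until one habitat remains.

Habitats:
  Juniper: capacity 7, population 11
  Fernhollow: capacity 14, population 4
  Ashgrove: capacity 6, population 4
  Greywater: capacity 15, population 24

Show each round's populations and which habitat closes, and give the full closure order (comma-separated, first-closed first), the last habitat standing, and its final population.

Closure order: Greywater, Juniper, Ashgrove
Last habitat: Fernhollow with 43 animals

Round 1: Ashgrove=4 Fernhollow=4 Greywater=24 Juniper=11 → close Greywater (overflow 9)
  24÷3 = 8 each, +1 to first 0
Round 2: Ashgrove=12 Fernhollow=12 Juniper=19 → close Juniper (overflow 12)
  19÷2 = 9 each, +1 to first 1
Round 3: Ashgrove=22 Fernhollow=21 → close Ashgrove (overflow 16)
  22÷1 = 22 each, +1 to first 0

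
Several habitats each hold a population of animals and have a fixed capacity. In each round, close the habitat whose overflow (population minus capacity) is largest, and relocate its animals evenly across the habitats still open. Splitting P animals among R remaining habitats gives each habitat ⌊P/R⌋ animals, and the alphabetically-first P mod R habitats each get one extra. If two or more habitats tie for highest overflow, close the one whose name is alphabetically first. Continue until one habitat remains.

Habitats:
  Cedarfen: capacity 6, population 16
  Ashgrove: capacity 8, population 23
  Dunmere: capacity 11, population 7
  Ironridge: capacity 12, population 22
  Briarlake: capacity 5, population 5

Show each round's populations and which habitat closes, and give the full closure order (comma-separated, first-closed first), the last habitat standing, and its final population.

Round 1: Ashgrove=23 Briarlake=5 Cedarfen=16 Dunmere=7 Ironridge=22 → close Ashgrove (overflow 15)
  23÷4 = 5 each, +1 to first 3
Round 2: Briarlake=11 Cedarfen=22 Dunmere=13 Ironridge=27 → close Cedarfen (overflow 16)
  22÷3 = 7 each, +1 to first 1
Round 3: Briarlake=19 Dunmere=20 Ironridge=34 → close Ironridge (overflow 22)
  34÷2 = 17 each, +1 to first 0
Round 4: Briarlake=36 Dunmere=37 → close Briarlake (overflow 31)
  36÷1 = 36 each, +1 to first 0

Closure order: Ashgrove, Cedarfen, Ironridge, Briarlake
Last habitat: Dunmere with 73 animals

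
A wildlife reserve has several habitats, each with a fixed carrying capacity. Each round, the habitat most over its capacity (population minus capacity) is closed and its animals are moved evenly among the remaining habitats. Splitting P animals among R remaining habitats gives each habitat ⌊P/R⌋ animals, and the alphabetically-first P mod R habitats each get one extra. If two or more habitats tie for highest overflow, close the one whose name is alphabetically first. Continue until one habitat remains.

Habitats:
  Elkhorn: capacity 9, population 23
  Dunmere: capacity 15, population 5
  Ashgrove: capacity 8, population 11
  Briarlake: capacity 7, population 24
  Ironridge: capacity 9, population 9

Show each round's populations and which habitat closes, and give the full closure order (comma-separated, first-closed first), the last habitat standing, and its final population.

Round 1: Ashgrove=11 Briarlake=24 Dunmere=5 Elkhorn=23 Ironridge=9 → close Briarlake (overflow 17)
  24÷4 = 6 each, +1 to first 0
Round 2: Ashgrove=17 Dunmere=11 Elkhorn=29 Ironridge=15 → close Elkhorn (overflow 20)
  29÷3 = 9 each, +1 to first 2
Round 3: Ashgrove=27 Dunmere=21 Ironridge=24 → close Ashgrove (overflow 19)
  27÷2 = 13 each, +1 to first 1
Round 4: Dunmere=35 Ironridge=37 → close Ironridge (overflow 28)
  37÷1 = 37 each, +1 to first 0

Closure order: Briarlake, Elkhorn, Ashgrove, Ironridge
Last habitat: Dunmere with 72 animals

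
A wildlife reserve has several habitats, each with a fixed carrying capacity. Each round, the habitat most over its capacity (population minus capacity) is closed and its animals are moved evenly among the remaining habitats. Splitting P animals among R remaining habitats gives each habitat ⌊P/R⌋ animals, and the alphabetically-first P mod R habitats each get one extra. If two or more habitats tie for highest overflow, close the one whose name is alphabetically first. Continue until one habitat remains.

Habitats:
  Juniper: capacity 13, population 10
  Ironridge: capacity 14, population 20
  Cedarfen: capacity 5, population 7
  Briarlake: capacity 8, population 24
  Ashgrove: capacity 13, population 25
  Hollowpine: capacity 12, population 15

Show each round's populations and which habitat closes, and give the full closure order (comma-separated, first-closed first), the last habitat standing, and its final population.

Closure order: Briarlake, Ashgrove, Ironridge, Hollowpine, Cedarfen
Last habitat: Juniper with 101 animals

Round 1: Ashgrove=25 Briarlake=24 Cedarfen=7 Hollowpine=15 Ironridge=20 Juniper=10 → close Briarlake (overflow 16)
  24÷5 = 4 each, +1 to first 4
Round 2: Ashgrove=30 Cedarfen=12 Hollowpine=20 Ironridge=25 Juniper=14 → close Ashgrove (overflow 17)
  30÷4 = 7 each, +1 to first 2
Round 3: Cedarfen=20 Hollowpine=28 Ironridge=32 Juniper=21 → close Ironridge (overflow 18)
  32÷3 = 10 each, +1 to first 2
Round 4: Cedarfen=31 Hollowpine=39 Juniper=31 → close Hollowpine (overflow 27)
  39÷2 = 19 each, +1 to first 1
Round 5: Cedarfen=51 Juniper=50 → close Cedarfen (overflow 46)
  51÷1 = 51 each, +1 to first 0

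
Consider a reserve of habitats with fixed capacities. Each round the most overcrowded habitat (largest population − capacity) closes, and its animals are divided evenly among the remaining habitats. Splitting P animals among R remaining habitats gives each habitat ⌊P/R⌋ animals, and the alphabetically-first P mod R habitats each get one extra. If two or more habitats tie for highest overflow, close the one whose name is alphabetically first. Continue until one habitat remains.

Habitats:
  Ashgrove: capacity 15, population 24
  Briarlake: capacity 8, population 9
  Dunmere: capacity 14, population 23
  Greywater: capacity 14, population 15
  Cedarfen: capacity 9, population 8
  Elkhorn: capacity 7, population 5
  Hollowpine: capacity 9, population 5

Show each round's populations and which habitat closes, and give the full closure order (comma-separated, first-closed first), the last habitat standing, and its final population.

Closure order: Ashgrove, Dunmere, Briarlake, Greywater, Cedarfen, Elkhorn
Last habitat: Hollowpine with 89 animals

Round 1: Ashgrove=24 Briarlake=9 Cedarfen=8 Dunmere=23 Elkhorn=5 Greywater=15 Hollowpine=5 → close Ashgrove (overflow 9)
  24÷6 = 4 each, +1 to first 0
Round 2: Briarlake=13 Cedarfen=12 Dunmere=27 Elkhorn=9 Greywater=19 Hollowpine=9 → close Dunmere (overflow 13)
  27÷5 = 5 each, +1 to first 2
Round 3: Briarlake=19 Cedarfen=18 Elkhorn=14 Greywater=24 Hollowpine=14 → close Briarlake (overflow 11)
  19÷4 = 4 each, +1 to first 3
Round 4: Cedarfen=23 Elkhorn=19 Greywater=29 Hollowpine=18 → close Greywater (overflow 15)
  29÷3 = 9 each, +1 to first 2
Round 5: Cedarfen=33 Elkhorn=29 Hollowpine=27 → close Cedarfen (overflow 24)
  33÷2 = 16 each, +1 to first 1
Round 6: Elkhorn=46 Hollowpine=43 → close Elkhorn (overflow 39)
  46÷1 = 46 each, +1 to first 0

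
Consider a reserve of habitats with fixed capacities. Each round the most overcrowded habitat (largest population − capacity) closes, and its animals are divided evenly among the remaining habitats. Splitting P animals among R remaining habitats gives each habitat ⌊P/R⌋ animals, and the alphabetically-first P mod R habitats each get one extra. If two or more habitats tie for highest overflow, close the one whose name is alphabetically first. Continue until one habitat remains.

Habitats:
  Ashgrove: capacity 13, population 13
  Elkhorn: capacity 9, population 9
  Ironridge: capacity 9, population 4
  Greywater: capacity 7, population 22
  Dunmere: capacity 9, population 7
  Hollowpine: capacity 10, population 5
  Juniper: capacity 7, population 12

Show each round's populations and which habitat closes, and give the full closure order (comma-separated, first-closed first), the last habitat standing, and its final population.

Closure order: Greywater, Juniper, Ashgrove, Elkhorn, Dunmere, Hollowpine
Last habitat: Ironridge with 72 animals

Round 1: Ashgrove=13 Dunmere=7 Elkhorn=9 Greywater=22 Hollowpine=5 Ironridge=4 Juniper=12 → close Greywater (overflow 15)
  22÷6 = 3 each, +1 to first 4
Round 2: Ashgrove=17 Dunmere=11 Elkhorn=13 Hollowpine=9 Ironridge=7 Juniper=15 → close Juniper (overflow 8)
  15÷5 = 3 each, +1 to first 0
Round 3: Ashgrove=20 Dunmere=14 Elkhorn=16 Hollowpine=12 Ironridge=10 → close Ashgrove (overflow 7)
  20÷4 = 5 each, +1 to first 0
Round 4: Dunmere=19 Elkhorn=21 Hollowpine=17 Ironridge=15 → close Elkhorn (overflow 12)
  21÷3 = 7 each, +1 to first 0
Round 5: Dunmere=26 Hollowpine=24 Ironridge=22 → close Dunmere (overflow 17)
  26÷2 = 13 each, +1 to first 0
Round 6: Hollowpine=37 Ironridge=35 → close Hollowpine (overflow 27)
  37÷1 = 37 each, +1 to first 0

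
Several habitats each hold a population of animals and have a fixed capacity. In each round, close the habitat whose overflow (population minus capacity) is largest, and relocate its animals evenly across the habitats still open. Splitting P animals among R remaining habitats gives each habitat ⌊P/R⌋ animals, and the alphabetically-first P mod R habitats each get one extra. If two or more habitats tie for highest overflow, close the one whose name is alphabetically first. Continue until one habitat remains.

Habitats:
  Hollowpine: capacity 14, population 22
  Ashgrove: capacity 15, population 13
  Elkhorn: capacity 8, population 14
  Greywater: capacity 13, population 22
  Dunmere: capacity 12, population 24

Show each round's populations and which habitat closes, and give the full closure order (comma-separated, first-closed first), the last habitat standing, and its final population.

Closure order: Dunmere, Greywater, Hollowpine, Elkhorn
Last habitat: Ashgrove with 95 animals

Round 1: Ashgrove=13 Dunmere=24 Elkhorn=14 Greywater=22 Hollowpine=22 → close Dunmere (overflow 12)
  24÷4 = 6 each, +1 to first 0
Round 2: Ashgrove=19 Elkhorn=20 Greywater=28 Hollowpine=28 → close Greywater (overflow 15)
  28÷3 = 9 each, +1 to first 1
Round 3: Ashgrove=29 Elkhorn=29 Hollowpine=37 → close Hollowpine (overflow 23)
  37÷2 = 18 each, +1 to first 1
Round 4: Ashgrove=48 Elkhorn=47 → close Elkhorn (overflow 39)
  47÷1 = 47 each, +1 to first 0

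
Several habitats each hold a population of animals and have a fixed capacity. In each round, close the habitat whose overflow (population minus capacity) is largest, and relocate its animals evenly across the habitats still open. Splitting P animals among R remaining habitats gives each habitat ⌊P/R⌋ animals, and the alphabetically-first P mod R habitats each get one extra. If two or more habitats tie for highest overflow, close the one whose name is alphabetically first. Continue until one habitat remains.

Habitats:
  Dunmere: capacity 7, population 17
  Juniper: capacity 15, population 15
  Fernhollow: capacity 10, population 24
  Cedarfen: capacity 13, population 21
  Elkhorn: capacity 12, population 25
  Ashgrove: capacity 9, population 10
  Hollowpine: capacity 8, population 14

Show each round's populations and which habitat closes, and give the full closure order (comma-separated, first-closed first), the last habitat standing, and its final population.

Round 1: Ashgrove=10 Cedarfen=21 Dunmere=17 Elkhorn=25 Fernhollow=24 Hollowpine=14 Juniper=15 → close Fernhollow (overflow 14)
  24÷6 = 4 each, +1 to first 0
Round 2: Ashgrove=14 Cedarfen=25 Dunmere=21 Elkhorn=29 Hollowpine=18 Juniper=19 → close Elkhorn (overflow 17)
  29÷5 = 5 each, +1 to first 4
Round 3: Ashgrove=20 Cedarfen=31 Dunmere=27 Hollowpine=24 Juniper=24 → close Dunmere (overflow 20)
  27÷4 = 6 each, +1 to first 3
Round 4: Ashgrove=27 Cedarfen=38 Hollowpine=31 Juniper=30 → close Cedarfen (overflow 25)
  38÷3 = 12 each, +1 to first 2
Round 5: Ashgrove=40 Hollowpine=44 Juniper=42 → close Hollowpine (overflow 36)
  44÷2 = 22 each, +1 to first 0
Round 6: Ashgrove=62 Juniper=64 → close Ashgrove (overflow 53)
  62÷1 = 62 each, +1 to first 0

Closure order: Fernhollow, Elkhorn, Dunmere, Cedarfen, Hollowpine, Ashgrove
Last habitat: Juniper with 126 animals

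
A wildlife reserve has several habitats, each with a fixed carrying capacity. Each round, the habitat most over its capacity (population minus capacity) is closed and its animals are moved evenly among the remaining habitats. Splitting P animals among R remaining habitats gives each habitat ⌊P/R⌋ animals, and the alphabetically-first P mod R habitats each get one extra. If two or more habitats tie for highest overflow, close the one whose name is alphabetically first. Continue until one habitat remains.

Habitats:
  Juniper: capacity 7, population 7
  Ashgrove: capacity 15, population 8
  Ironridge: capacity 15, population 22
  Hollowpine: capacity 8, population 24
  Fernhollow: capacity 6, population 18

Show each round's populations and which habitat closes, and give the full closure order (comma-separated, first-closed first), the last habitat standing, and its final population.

Round 1: Ashgrove=8 Fernhollow=18 Hollowpine=24 Ironridge=22 Juniper=7 → close Hollowpine (overflow 16)
  24÷4 = 6 each, +1 to first 0
Round 2: Ashgrove=14 Fernhollow=24 Ironridge=28 Juniper=13 → close Fernhollow (overflow 18)
  24÷3 = 8 each, +1 to first 0
Round 3: Ashgrove=22 Ironridge=36 Juniper=21 → close Ironridge (overflow 21)
  36÷2 = 18 each, +1 to first 0
Round 4: Ashgrove=40 Juniper=39 → close Juniper (overflow 32)
  39÷1 = 39 each, +1 to first 0

Closure order: Hollowpine, Fernhollow, Ironridge, Juniper
Last habitat: Ashgrove with 79 animals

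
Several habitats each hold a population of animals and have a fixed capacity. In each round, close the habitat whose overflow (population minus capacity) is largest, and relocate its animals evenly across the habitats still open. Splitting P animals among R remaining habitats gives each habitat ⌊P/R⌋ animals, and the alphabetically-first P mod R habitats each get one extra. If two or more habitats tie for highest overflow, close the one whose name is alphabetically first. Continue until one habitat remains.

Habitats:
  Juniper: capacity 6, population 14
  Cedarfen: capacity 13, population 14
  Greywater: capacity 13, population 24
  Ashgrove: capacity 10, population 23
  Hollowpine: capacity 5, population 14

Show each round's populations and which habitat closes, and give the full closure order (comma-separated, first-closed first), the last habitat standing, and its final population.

Round 1: Ashgrove=23 Cedarfen=14 Greywater=24 Hollowpine=14 Juniper=14 → close Ashgrove (overflow 13)
  23÷4 = 5 each, +1 to first 3
Round 2: Cedarfen=20 Greywater=30 Hollowpine=20 Juniper=19 → close Greywater (overflow 17)
  30÷3 = 10 each, +1 to first 0
Round 3: Cedarfen=30 Hollowpine=30 Juniper=29 → close Hollowpine (overflow 25)
  30÷2 = 15 each, +1 to first 0
Round 4: Cedarfen=45 Juniper=44 → close Juniper (overflow 38)
  44÷1 = 44 each, +1 to first 0

Closure order: Ashgrove, Greywater, Hollowpine, Juniper
Last habitat: Cedarfen with 89 animals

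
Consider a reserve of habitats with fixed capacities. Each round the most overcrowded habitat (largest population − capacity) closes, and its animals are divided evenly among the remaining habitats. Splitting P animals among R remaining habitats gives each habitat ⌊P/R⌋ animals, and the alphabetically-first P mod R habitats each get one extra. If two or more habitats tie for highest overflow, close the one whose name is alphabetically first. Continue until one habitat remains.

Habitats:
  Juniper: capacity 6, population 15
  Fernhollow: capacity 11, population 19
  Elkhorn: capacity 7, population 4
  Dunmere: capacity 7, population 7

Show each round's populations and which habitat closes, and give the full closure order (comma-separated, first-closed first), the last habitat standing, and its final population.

Round 1: Dunmere=7 Elkhorn=4 Fernhollow=19 Juniper=15 → close Juniper (overflow 9)
  15÷3 = 5 each, +1 to first 0
Round 2: Dunmere=12 Elkhorn=9 Fernhollow=24 → close Fernhollow (overflow 13)
  24÷2 = 12 each, +1 to first 0
Round 3: Dunmere=24 Elkhorn=21 → close Dunmere (overflow 17)
  24÷1 = 24 each, +1 to first 0

Closure order: Juniper, Fernhollow, Dunmere
Last habitat: Elkhorn with 45 animals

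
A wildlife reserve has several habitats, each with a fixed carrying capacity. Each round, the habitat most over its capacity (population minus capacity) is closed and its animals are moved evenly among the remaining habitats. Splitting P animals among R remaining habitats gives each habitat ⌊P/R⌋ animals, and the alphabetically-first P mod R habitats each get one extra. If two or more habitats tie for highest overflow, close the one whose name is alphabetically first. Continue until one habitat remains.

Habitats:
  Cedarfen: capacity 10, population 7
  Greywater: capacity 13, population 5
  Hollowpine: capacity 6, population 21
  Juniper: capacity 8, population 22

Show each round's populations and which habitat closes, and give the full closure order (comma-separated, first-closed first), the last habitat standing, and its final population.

Round 1: Cedarfen=7 Greywater=5 Hollowpine=21 Juniper=22 → close Hollowpine (overflow 15)
  21÷3 = 7 each, +1 to first 0
Round 2: Cedarfen=14 Greywater=12 Juniper=29 → close Juniper (overflow 21)
  29÷2 = 14 each, +1 to first 1
Round 3: Cedarfen=29 Greywater=26 → close Cedarfen (overflow 19)
  29÷1 = 29 each, +1 to first 0

Closure order: Hollowpine, Juniper, Cedarfen
Last habitat: Greywater with 55 animals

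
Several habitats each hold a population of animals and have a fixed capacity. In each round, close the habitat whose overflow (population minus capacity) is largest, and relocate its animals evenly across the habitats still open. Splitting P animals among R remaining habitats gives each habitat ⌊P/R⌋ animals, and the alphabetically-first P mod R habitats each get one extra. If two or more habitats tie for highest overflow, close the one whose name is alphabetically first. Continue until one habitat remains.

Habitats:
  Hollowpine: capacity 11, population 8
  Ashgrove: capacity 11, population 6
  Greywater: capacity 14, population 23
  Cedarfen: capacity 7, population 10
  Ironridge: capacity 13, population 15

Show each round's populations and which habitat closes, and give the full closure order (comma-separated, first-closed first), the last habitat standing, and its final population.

Closure order: Greywater, Cedarfen, Ironridge, Ashgrove
Last habitat: Hollowpine with 62 animals

Round 1: Ashgrove=6 Cedarfen=10 Greywater=23 Hollowpine=8 Ironridge=15 → close Greywater (overflow 9)
  23÷4 = 5 each, +1 to first 3
Round 2: Ashgrove=12 Cedarfen=16 Hollowpine=14 Ironridge=20 → close Cedarfen (overflow 9)
  16÷3 = 5 each, +1 to first 1
Round 3: Ashgrove=18 Hollowpine=19 Ironridge=25 → close Ironridge (overflow 12)
  25÷2 = 12 each, +1 to first 1
Round 4: Ashgrove=31 Hollowpine=31 → close Ashgrove (overflow 20)
  31÷1 = 31 each, +1 to first 0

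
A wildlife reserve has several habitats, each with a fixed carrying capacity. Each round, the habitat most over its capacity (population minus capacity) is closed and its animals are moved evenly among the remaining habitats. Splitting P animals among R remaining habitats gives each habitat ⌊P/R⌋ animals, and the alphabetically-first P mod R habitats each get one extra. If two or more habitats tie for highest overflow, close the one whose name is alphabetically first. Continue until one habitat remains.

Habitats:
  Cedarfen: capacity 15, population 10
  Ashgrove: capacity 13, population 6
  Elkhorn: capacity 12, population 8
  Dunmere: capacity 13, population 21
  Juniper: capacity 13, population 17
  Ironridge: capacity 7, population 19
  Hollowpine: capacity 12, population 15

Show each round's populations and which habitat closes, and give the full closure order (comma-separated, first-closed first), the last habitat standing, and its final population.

Round 1: Ashgrove=6 Cedarfen=10 Dunmere=21 Elkhorn=8 Hollowpine=15 Ironridge=19 Juniper=17 → close Ironridge (overflow 12)
  19÷6 = 3 each, +1 to first 1
Round 2: Ashgrove=10 Cedarfen=13 Dunmere=24 Elkhorn=11 Hollowpine=18 Juniper=20 → close Dunmere (overflow 11)
  24÷5 = 4 each, +1 to first 4
Round 3: Ashgrove=15 Cedarfen=18 Elkhorn=16 Hollowpine=23 Juniper=24 → close Hollowpine (overflow 11)
  23÷4 = 5 each, +1 to first 3
Round 4: Ashgrove=21 Cedarfen=24 Elkhorn=22 Juniper=29 → close Juniper (overflow 16)
  29÷3 = 9 each, +1 to first 2
Round 5: Ashgrove=31 Cedarfen=34 Elkhorn=31 → close Cedarfen (overflow 19)
  34÷2 = 17 each, +1 to first 0
Round 6: Ashgrove=48 Elkhorn=48 → close Elkhorn (overflow 36)
  48÷1 = 48 each, +1 to first 0

Closure order: Ironridge, Dunmere, Hollowpine, Juniper, Cedarfen, Elkhorn
Last habitat: Ashgrove with 96 animals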